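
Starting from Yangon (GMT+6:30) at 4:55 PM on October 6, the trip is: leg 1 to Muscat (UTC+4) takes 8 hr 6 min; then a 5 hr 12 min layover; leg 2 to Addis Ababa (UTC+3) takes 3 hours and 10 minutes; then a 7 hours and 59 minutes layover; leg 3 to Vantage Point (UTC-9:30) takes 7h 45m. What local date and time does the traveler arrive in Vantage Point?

9:07 AM on Oct 7

Convert departure to UTC: 4:55 PM − 6:30 = 10:25 AM UTC on Oct 6.
Add 8 hours 6 minutes leg 1 → 6:31 PM UTC.
Add 5 hours and 12 minutes layover in Muscat → 11:43 PM UTC.
Add 3 hours 10 minutes leg 2 → 2:53 AM UTC (Oct 7).
Add 7 hours 59 minutes layover in Addis Ababa → 10:52 AM UTC.
Add 7 hours and 45 minutes leg 3 → 6:37 PM UTC.
Vantage Point is UTC−9:30, so local arrival = 6:37 PM − 9:30 = 9:07 AM on Oct 7.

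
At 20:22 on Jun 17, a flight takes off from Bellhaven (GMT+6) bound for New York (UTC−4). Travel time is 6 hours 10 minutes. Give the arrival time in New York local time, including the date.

Convert departure to UTC: 20:22 − 6:00 = 14:22 UTC on Jun 17.
Add 6 hours and 10 minutes travel time → 20:32 UTC.
New York is UTC−4:00, so local arrival = 20:32 − 4:00 = 16:32 on Jun 17.

16:32 on June 17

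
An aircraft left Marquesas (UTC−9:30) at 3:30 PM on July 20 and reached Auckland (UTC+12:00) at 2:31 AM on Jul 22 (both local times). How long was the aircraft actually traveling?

Departure in UTC: 3:30 PM + 9:30 = 1:00 AM on Jul 21.
Arrival in UTC: 2:31 AM − 12:00 = 2:31 PM on Jul 21.
Elapsed = 2:31 PM − 1:00 AM = 13 hours 31 minutes.

13 hours 31 minutes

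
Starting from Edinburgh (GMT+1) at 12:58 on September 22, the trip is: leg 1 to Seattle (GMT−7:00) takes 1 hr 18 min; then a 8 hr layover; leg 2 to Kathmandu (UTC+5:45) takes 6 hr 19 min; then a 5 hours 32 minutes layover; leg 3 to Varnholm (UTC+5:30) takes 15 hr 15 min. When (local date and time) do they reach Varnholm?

05:52 on September 24

Convert departure to UTC: 12:58 − 1:00 = 11:58 UTC on Sep 22.
Add 1 hour 18 minutes leg 1 → 13:16 UTC.
Add 8 hours layover in Seattle → 21:16 UTC.
Add 6 hours 19 minutes leg 2 → 03:35 UTC (Sep 23).
Add 5 hours and 32 minutes layover in Kathmandu → 09:07 UTC.
Add 15 hours and 15 minutes leg 3 → 00:22 UTC (Sep 24).
Varnholm is UTC+5:30, so local arrival = 00:22 + 5:30 = 05:52 on Sep 24.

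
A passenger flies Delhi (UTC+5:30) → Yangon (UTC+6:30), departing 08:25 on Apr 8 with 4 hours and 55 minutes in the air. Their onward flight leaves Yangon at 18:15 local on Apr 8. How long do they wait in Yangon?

Convert departure to UTC: 08:25 − 5:30 = 02:55 UTC on Apr 8.
Add 4 hours 55 minutes flight time → 07:50 UTC.
Yangon is UTC+6:30, so local arrival = 07:50 + 6:30 = 14:20 on Apr 8.
Layover = 18:15 − 14:20 = 3 hours 55 minutes.

3 hours 55 minutes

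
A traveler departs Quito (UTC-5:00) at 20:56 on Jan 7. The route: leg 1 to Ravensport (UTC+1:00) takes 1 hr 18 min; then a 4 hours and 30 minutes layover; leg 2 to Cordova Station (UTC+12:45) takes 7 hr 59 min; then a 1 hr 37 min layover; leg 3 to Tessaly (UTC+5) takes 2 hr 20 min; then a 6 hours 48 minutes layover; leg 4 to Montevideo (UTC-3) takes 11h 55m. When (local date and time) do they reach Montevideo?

11:23 on January 9

Convert departure to UTC: 20:56 + 5:00 = 01:56 UTC on Jan 8.
Add 1 hour 18 minutes leg 1 → 03:14 UTC.
Add 4 hours and 30 minutes layover in Ravensport → 07:44 UTC.
Add 7 hours and 59 minutes leg 2 → 15:43 UTC.
Add 1 hour 37 minutes layover in Cordova Station → 17:20 UTC.
Add 2 hours 20 minutes leg 3 → 19:40 UTC.
Add 6 hours and 48 minutes layover in Tessaly → 02:28 UTC (Jan 9).
Add 11 hours 55 minutes leg 4 → 14:23 UTC.
Montevideo is UTC−3:00, so local arrival = 14:23 − 3:00 = 11:23 on Jan 9.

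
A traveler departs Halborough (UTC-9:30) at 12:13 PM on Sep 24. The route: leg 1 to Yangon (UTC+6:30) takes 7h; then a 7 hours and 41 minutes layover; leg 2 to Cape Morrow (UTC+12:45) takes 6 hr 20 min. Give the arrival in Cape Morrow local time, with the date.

7:29 AM on Sep 26

Convert departure to UTC: 12:13 PM + 9:30 = 9:43 PM UTC on Sep 24.
Add 7 hours leg 1 → 4:43 AM UTC (Sep 25).
Add 7 hours 41 minutes layover in Yangon → 12:24 PM UTC.
Add 6 hours and 20 minutes leg 2 → 6:44 PM UTC.
Cape Morrow is UTC+12:45, so local arrival = 6:44 PM + 12:45 = 7:29 AM on Sep 26.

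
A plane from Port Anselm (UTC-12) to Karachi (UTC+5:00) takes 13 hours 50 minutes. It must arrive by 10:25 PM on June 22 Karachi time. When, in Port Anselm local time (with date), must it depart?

3:35 PM on June 21

Target arrival in UTC: 10:25 PM − 5:00 = 5:25 PM on Jun 22.
Subtract 13 hours and 50 minutes → departure 3:35 AM UTC on Jun 22.
Port Anselm is UTC−12:00: 3:35 AM − 12:00 = 3:35 PM on Jun 21.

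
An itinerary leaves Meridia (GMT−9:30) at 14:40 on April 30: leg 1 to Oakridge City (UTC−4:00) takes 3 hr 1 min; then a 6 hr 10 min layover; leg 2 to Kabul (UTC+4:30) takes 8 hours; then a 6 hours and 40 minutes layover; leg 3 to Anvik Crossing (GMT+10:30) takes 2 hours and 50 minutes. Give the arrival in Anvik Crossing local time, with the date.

13:21 on May 2

Convert departure to UTC: 14:40 + 9:30 = 00:10 UTC on May 1.
Add 3 hours 1 minute leg 1 → 03:11 UTC.
Add 6 hours 10 minutes layover in Oakridge City → 09:21 UTC.
Add 8 hours leg 2 → 17:21 UTC.
Add 6 hours 40 minutes layover in Kabul → 00:01 UTC (May 2).
Add 2 hours and 50 minutes leg 3 → 02:51 UTC.
Anvik Crossing is UTC+10:30, so local arrival = 02:51 + 10:30 = 13:21 on May 2.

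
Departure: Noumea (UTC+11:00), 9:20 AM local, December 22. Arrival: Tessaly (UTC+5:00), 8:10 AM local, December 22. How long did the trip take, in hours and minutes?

4 hours 50 minutes

Departure in UTC: 9:20 AM − 11:00 = 10:20 PM on Dec 21.
Arrival in UTC: 8:10 AM − 5:00 = 3:10 AM on Dec 22.
Elapsed = 3:10 AM − 10:20 PM (+1 day) = 4 hours 50 minutes.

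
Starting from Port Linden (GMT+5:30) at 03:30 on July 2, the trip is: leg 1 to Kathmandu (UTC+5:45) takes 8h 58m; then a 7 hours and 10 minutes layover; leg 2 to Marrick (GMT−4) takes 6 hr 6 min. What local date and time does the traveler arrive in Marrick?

16:14 on July 2

Convert departure to UTC: 03:30 − 5:30 = 22:00 UTC on Jul 1.
Add 8 hours 58 minutes leg 1 → 06:58 UTC (Jul 2).
Add 7 hours and 10 minutes layover in Kathmandu → 14:08 UTC.
Add 6 hours and 6 minutes leg 2 → 20:14 UTC.
Marrick is UTC−4:00, so local arrival = 20:14 − 4:00 = 16:14 on Jul 2.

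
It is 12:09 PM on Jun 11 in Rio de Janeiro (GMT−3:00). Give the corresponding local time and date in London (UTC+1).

London is 4:00 ahead of Rio de Janeiro.
Shift by the zone difference: 12:09 PM + 4:00 = 4:09 PM on Jun 11 in London.

4:09 PM on June 11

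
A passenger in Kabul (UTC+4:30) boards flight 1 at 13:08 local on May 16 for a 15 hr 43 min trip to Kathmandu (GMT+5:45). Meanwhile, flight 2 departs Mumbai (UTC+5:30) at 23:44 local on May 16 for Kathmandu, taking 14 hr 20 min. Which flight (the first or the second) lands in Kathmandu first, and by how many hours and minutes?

the first, by 8 hours 13 minutes

Flight 1 in UTC: 13:08 − 4:30 = 08:38 on May 16.
+15 hours 43 minutes → arrive 00:21 UTC on May 17.
Flight 2 in UTC: 23:44 − 5:30 = 18:14 on May 16.
+14 hours 20 minutes → arrive 08:34 UTC on May 17.
Flight 1 lands earlier by 8 hours 13 minutes.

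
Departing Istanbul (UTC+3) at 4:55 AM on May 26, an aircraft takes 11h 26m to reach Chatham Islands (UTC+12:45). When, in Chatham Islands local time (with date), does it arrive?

2:06 AM on May 27

Chatham Islands is 9:45 ahead of Istanbul.
After 11 hours and 26 minutes it is 4:21 PM in Istanbul.
Shift by the zone difference: 4:21 PM + 9:45 = 2:06 AM on May 27 in Chatham Islands.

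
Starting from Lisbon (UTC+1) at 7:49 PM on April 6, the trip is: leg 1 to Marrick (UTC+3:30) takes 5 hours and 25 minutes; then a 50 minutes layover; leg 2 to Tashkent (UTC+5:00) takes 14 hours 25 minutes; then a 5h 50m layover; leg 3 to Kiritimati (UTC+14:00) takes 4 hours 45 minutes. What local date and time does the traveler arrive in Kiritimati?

Convert departure to UTC: 7:49 PM − 1:00 = 6:49 PM UTC on Apr 6.
Add 5 hours and 25 minutes leg 1 → 12:14 AM UTC (Apr 7).
Add 50 minutes layover in Marrick → 1:04 AM UTC.
Add 14 hours 25 minutes leg 2 → 3:29 PM UTC.
Add 5 hours and 50 minutes layover in Tashkent → 9:19 PM UTC.
Add 4 hours and 45 minutes leg 3 → 2:04 AM UTC (Apr 8).
Kiritimati is UTC+14:00, so local arrival = 2:04 AM + 14:00 = 4:04 PM on Apr 8.

4:04 PM on Apr 8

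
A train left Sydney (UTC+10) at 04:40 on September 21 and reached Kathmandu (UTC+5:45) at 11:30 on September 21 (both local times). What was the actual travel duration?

Departure in UTC: 04:40 − 10:00 = 18:40 on Sep 20.
Arrival in UTC: 11:30 − 5:45 = 05:45 on Sep 21.
Elapsed = 05:45 − 18:40 (+1 day) = 11 hours 5 minutes.

11 hours 5 minutes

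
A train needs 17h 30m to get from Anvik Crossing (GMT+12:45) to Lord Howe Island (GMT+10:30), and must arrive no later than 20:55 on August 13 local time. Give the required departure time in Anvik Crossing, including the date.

Target arrival in UTC: 20:55 − 10:30 = 10:25 on Aug 13.
Subtract 17 hours and 30 minutes → departure 16:55 UTC on Aug 12.
Anvik Crossing is UTC+12:45: 16:55 + 12:45 = 05:40 on Aug 13.

05:40 on August 13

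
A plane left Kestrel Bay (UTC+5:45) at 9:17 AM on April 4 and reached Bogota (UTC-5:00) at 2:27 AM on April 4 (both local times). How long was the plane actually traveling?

3 hours 55 minutes

Departure in UTC: 9:17 AM − 5:45 = 3:32 AM on Apr 4.
Arrival in UTC: 2:27 AM + 5:00 = 7:27 AM on Apr 4.
Elapsed = 7:27 AM − 3:32 AM = 3 hours 55 minutes.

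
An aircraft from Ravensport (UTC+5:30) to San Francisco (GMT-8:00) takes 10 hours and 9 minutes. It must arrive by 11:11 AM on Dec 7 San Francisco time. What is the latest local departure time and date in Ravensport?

2:32 PM on December 7

Target arrival in UTC: 11:11 AM + 8:00 = 7:11 PM on Dec 7.
Subtract 10 hours and 9 minutes → departure 9:02 AM UTC on Dec 7.
Ravensport is UTC+5:30: 9:02 AM + 5:30 = 2:32 PM on Dec 7.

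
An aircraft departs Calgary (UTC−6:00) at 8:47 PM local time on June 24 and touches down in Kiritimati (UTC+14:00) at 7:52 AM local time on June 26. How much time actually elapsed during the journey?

15 hours 5 minutes

Kiritimati is 20:00 ahead of Calgary.
Clock-face elapsed time (ignoring zones) is 35 hours 5 minutes.
Actual elapsed = 35 hours 5 minutes − 20:00 = 15 hours 5 minutes.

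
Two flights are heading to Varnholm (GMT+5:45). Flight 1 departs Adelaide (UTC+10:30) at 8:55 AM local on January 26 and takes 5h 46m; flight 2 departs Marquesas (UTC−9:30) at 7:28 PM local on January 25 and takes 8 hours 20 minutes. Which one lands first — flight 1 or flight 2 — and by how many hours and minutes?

Flight 1 in UTC: 8:55 AM − 10:30 = 10:25 PM on Jan 25.
+5 hours 46 minutes → arrive 4:11 AM UTC on Jan 26.
Flight 2 in UTC: 7:28 PM + 9:30 = 4:58 AM on Jan 26.
+8 hours and 20 minutes → arrive 1:18 PM UTC on Jan 26.
Flight 1 lands earlier by 9 hours 7 minutes.

the first, by 9 hours 7 minutes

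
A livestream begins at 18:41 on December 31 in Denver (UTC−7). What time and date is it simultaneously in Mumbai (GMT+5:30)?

In UTC: 18:41 + 7:00 = 01:41 on Jan 1.
Mumbai is UTC+5:30: 01:41 + 5:30 = 07:11 on Jan 1.

07:11 on January 1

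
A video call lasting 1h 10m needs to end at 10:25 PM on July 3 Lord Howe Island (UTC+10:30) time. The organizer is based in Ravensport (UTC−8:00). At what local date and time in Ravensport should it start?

2:45 AM on July 3

Target end time in UTC: 10:25 PM − 10:30 = 11:55 AM on Jul 3.
Subtract 1 hour and 10 minutes → start 10:45 AM UTC on Jul 3.
Ravensport is UTC−8:00: 10:45 AM − 8:00 = 2:45 AM on Jul 3.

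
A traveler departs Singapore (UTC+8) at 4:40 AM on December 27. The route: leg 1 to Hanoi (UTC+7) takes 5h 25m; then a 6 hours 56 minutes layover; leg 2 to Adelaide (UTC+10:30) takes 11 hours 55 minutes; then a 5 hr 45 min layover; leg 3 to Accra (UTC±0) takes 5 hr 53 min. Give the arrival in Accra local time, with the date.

Convert departure to UTC: 4:40 AM − 8:00 = 8:40 PM UTC on Dec 26.
Add 5 hours and 25 minutes leg 1 → 2:05 AM UTC (Dec 27).
Add 6 hours 56 minutes layover in Hanoi → 9:01 AM UTC.
Add 11 hours 55 minutes leg 2 → 8:56 PM UTC.
Add 5 hours 45 minutes layover in Adelaide → 2:41 AM UTC (Dec 28).
Add 5 hours and 53 minutes leg 3 → 8:34 AM UTC.
Accra is UTC+0, so local arrival is the same: 8:34 AM on Dec 28.

8:34 AM on Dec 28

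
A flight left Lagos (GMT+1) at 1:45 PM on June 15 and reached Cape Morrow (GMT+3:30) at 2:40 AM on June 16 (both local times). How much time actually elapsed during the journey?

10 hours 25 minutes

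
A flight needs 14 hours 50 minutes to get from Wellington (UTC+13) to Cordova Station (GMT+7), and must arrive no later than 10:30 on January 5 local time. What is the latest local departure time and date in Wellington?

01:40 on January 5

Target arrival in UTC: 10:30 − 7:00 = 03:30 on Jan 5.
Subtract 14 hours 50 minutes → departure 12:40 UTC on Jan 4.
Wellington is UTC+13:00: 12:40 + 13:00 = 01:40 on Jan 5.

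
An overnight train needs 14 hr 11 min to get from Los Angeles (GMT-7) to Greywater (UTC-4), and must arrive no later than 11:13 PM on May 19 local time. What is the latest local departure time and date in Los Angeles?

Target arrival in UTC: 11:13 PM + 4:00 = 3:13 AM on May 20.
Subtract 14 hours and 11 minutes → departure 1:02 PM UTC on May 19.
Los Angeles is UTC−7:00: 1:02 PM − 7:00 = 6:02 AM on May 19.

6:02 AM on May 19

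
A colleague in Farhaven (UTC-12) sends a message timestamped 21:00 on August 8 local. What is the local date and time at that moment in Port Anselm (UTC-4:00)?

05:00 on August 9

In UTC: 21:00 + 12:00 = 09:00 on Aug 9.
Port Anselm is UTC−4:00: 09:00 − 4:00 = 05:00 on Aug 9.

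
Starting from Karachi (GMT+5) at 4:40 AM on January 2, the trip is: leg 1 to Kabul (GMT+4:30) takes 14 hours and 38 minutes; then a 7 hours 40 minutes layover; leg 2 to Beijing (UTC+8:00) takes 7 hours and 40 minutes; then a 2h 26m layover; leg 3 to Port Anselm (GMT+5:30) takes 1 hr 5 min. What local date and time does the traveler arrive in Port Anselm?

Convert departure to UTC: 4:40 AM − 5:00 = 11:40 PM UTC on Jan 1.
Add 14 hours 38 minutes leg 1 → 2:18 PM UTC (Jan 2).
Add 7 hours and 40 minutes layover in Kabul → 9:58 PM UTC.
Add 7 hours and 40 minutes leg 2 → 5:38 AM UTC (Jan 3).
Add 2 hours and 26 minutes layover in Beijing → 8:04 AM UTC.
Add 1 hour 5 minutes leg 3 → 9:09 AM UTC.
Port Anselm is UTC+5:30, so local arrival = 9:09 AM + 5:30 = 2:39 PM on Jan 3.

2:39 PM on Jan 3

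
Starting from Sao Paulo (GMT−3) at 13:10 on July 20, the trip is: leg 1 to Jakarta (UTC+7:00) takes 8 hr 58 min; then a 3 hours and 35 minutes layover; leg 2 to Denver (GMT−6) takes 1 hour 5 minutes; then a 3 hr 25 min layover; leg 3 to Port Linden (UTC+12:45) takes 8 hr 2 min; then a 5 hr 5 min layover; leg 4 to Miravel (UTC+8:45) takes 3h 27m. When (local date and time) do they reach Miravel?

10:32 on Jul 22

Convert departure to UTC: 13:10 + 3:00 = 16:10 UTC on Jul 20.
Add 8 hours and 58 minutes leg 1 → 01:08 UTC (Jul 21).
Add 3 hours 35 minutes layover in Jakarta → 04:43 UTC.
Add 1 hour 5 minutes leg 2 → 05:48 UTC.
Add 3 hours and 25 minutes layover in Denver → 09:13 UTC.
Add 8 hours and 2 minutes leg 3 → 17:15 UTC.
Add 5 hours and 5 minutes layover in Port Linden → 22:20 UTC.
Add 3 hours 27 minutes leg 4 → 01:47 UTC (Jul 22).
Miravel is UTC+8:45, so local arrival = 01:47 + 8:45 = 10:32 on Jul 22.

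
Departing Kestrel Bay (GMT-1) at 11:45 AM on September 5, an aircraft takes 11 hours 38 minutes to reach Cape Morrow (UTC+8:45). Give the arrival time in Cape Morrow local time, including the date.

Convert departure to UTC: 11:45 AM + 1:00 = 12:45 PM UTC on Sep 5.
Add 11 hours and 38 minutes travel time → 12:23 AM UTC (Sep 6).
Cape Morrow is UTC+8:45, so local arrival = 12:23 AM + 8:45 = 9:08 AM on Sep 6.

9:08 AM on September 6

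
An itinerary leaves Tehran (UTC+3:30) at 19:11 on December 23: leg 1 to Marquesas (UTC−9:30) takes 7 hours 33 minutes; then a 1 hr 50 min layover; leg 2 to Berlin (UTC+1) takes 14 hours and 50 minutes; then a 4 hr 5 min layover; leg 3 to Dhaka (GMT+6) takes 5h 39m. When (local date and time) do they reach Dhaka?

Convert departure to UTC: 19:11 − 3:30 = 15:41 UTC on Dec 23.
Add 7 hours and 33 minutes leg 1 → 23:14 UTC.
Add 1 hour and 50 minutes layover in Marquesas → 01:04 UTC (Dec 24).
Add 14 hours 50 minutes leg 2 → 15:54 UTC.
Add 4 hours and 5 minutes layover in Berlin → 19:59 UTC.
Add 5 hours 39 minutes leg 3 → 01:38 UTC (Dec 25).
Dhaka is UTC+6:00, so local arrival = 01:38 + 6:00 = 07:38 on Dec 25.

07:38 on December 25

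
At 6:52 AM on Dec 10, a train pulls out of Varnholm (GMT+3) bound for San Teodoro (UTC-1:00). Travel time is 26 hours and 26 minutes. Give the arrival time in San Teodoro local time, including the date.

5:18 AM on December 11

Convert departure to UTC: 6:52 AM − 3:00 = 3:52 AM UTC on Dec 10.
Add 26 hours and 26 minutes travel time → 6:18 AM UTC (Dec 11).
San Teodoro is UTC−1:00, so local arrival = 6:18 AM − 1:00 = 5:18 AM on Dec 11.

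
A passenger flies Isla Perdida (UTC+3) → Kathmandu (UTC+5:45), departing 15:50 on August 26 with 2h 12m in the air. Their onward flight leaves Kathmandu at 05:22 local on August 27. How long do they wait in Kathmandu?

Convert departure to UTC: 15:50 − 3:00 = 12:50 UTC on Aug 26.
Add 2 hours and 12 minutes flight time → 15:02 UTC.
Kathmandu is UTC+5:45, so local arrival = 15:02 + 5:45 = 20:47 on Aug 26.
Layover = 05:22 − 20:47 (+1 day) = 8 hours 35 minutes.

8 hours 35 minutes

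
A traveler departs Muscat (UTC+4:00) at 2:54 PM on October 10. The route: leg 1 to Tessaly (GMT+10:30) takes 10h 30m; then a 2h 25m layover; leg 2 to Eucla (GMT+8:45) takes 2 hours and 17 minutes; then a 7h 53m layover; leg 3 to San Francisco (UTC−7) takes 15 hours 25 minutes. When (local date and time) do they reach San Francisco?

6:24 PM on October 11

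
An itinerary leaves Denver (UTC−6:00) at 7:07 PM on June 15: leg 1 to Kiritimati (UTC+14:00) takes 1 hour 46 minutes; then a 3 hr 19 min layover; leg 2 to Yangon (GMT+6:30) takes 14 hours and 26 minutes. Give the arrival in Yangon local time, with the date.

3:08 AM on Jun 17

Convert departure to UTC: 7:07 PM + 6:00 = 1:07 AM UTC on Jun 16.
Add 1 hour 46 minutes leg 1 → 2:53 AM UTC.
Add 3 hours 19 minutes layover in Kiritimati → 6:12 AM UTC.
Add 14 hours 26 minutes leg 2 → 8:38 PM UTC.
Yangon is UTC+6:30, so local arrival = 8:38 PM + 6:30 = 3:08 AM on Jun 17.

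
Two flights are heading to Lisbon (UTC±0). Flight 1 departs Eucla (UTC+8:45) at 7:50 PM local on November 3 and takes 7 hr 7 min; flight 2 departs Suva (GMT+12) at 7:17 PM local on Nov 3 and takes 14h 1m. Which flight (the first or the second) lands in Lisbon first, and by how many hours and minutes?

Flight 1 in UTC: 7:50 PM − 8:45 = 11:05 AM on Nov 3.
+7 hours 7 minutes → arrive 6:12 PM UTC on Nov 3.
Flight 2 in UTC: 7:17 PM − 12:00 = 7:17 AM on Nov 3.
+14 hours and 1 minute → arrive 9:18 PM UTC on Nov 3.
Flight 1 lands earlier by 3 hours 6 minutes.

the first, by 3 hours 6 minutes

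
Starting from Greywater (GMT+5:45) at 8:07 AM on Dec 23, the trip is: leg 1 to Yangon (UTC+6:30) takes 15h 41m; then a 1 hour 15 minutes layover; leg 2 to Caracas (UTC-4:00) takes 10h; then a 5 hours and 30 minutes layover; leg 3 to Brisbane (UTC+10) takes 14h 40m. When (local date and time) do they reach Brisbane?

11:28 AM on Dec 25

Convert departure to UTC: 8:07 AM − 5:45 = 2:22 AM UTC on Dec 23.
Add 15 hours 41 minutes leg 1 → 6:03 PM UTC.
Add 1 hour 15 minutes layover in Yangon → 7:18 PM UTC.
Add 10 hours leg 2 → 5:18 AM UTC (Dec 24).
Add 5 hours and 30 minutes layover in Caracas → 10:48 AM UTC.
Add 14 hours 40 minutes leg 3 → 1:28 AM UTC (Dec 25).
Brisbane is UTC+10:00, so local arrival = 1:28 AM + 10:00 = 11:28 AM on Dec 25.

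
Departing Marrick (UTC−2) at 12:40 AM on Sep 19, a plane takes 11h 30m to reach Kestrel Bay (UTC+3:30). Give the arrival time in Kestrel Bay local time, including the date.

Convert departure to UTC: 12:40 AM + 2:00 = 2:40 AM UTC on Sep 19.
Add 11 hours 30 minutes travel time → 2:10 PM UTC.
Kestrel Bay is UTC+3:30, so local arrival = 2:10 PM + 3:30 = 5:40 PM on Sep 19.

5:40 PM on September 19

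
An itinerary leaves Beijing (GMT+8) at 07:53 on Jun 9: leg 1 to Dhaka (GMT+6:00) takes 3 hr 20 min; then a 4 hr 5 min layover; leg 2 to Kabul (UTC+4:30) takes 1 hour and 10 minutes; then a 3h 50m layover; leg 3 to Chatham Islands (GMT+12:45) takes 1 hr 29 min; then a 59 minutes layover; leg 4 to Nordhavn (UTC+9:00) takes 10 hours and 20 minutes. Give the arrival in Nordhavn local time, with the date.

10:06 on June 10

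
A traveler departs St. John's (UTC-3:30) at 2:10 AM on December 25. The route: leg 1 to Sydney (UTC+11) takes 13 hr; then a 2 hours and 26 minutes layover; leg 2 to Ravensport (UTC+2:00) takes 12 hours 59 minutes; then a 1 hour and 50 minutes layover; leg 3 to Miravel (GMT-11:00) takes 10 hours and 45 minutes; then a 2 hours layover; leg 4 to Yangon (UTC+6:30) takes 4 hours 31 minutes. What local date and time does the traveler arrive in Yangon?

11:41 AM on December 27

Convert departure to UTC: 2:10 AM + 3:30 = 5:40 AM UTC on Dec 25.
Add 13 hours leg 1 → 6:40 PM UTC.
Add 2 hours 26 minutes layover in Sydney → 9:06 PM UTC.
Add 12 hours 59 minutes leg 2 → 10:05 AM UTC (Dec 26).
Add 1 hour 50 minutes layover in Ravensport → 11:55 AM UTC.
Add 10 hours and 45 minutes leg 3 → 10:40 PM UTC.
Add 2 hours layover in Miravel → 12:40 AM UTC (Dec 27).
Add 4 hours and 31 minutes leg 4 → 5:11 AM UTC.
Yangon is UTC+6:30, so local arrival = 5:11 AM + 6:30 = 11:41 AM on Dec 27.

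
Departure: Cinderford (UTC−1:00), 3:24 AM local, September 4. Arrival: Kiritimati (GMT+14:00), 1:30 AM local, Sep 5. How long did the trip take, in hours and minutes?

Kiritimati is 15:00 ahead of Cinderford.
Clock-face elapsed time (ignoring zones) is 22 hours 6 minutes.
Actual elapsed = 22 hours 6 minutes − 15:00 = 7 hours 6 minutes.

7 hours 6 minutes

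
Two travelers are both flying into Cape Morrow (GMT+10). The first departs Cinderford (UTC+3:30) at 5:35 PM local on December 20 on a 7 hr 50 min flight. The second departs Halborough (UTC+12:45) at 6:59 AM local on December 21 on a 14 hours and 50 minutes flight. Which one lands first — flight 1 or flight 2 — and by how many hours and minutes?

the first, by 11 hours 9 minutes

Flight 1 in UTC: 5:35 PM − 3:30 = 2:05 PM on Dec 20.
+7 hours 50 minutes → arrive 9:55 PM UTC on Dec 20.
Flight 2 in UTC: 6:59 AM − 12:45 = 6:14 PM on Dec 20.
+14 hours and 50 minutes → arrive 9:04 AM UTC on Dec 21.
Flight 1 lands earlier by 11 hours 9 minutes.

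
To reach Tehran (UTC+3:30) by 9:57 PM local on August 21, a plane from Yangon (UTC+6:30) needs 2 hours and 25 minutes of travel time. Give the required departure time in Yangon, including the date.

10:32 PM on August 21

Target arrival in UTC: 9:57 PM − 3:30 = 6:27 PM on Aug 21.
Subtract 2 hours and 25 minutes → departure 4:02 PM UTC on Aug 21.
Yangon is UTC+6:30: 4:02 PM + 6:30 = 10:32 PM on Aug 21.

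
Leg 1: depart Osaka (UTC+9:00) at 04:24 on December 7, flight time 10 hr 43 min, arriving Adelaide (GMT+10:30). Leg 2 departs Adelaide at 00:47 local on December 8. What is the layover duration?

Convert departure to UTC: 04:24 − 9:00 = 19:24 UTC on Dec 6.
Add 10 hours 43 minutes flight time → 06:07 UTC (Dec 7).
Adelaide is UTC+10:30, so local arrival = 06:07 + 10:30 = 16:37 on Dec 7.
Layover = 00:47 − 16:37 (+1 day) = 8 hours 10 minutes.

8 hours 10 minutes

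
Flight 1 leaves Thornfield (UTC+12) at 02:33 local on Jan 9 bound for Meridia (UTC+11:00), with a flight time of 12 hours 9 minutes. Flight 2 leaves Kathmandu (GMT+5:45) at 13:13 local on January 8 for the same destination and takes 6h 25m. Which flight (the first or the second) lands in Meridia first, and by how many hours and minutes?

the second, by 12 hours 49 minutes

Flight 1 in UTC: 02:33 − 12:00 = 14:33 on Jan 8.
+12 hours 9 minutes → arrive 02:42 UTC on Jan 9.
Flight 2 in UTC: 13:13 − 5:45 = 07:28 on Jan 8.
+6 hours 25 minutes → arrive 13:53 UTC on Jan 8.
Flight 2 lands earlier by 12 hours 49 minutes.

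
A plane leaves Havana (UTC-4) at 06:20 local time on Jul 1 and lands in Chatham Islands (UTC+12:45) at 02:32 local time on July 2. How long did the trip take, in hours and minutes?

Departure in UTC: 06:20 + 4:00 = 10:20 on Jul 1.
Arrival in UTC: 02:32 − 12:45 = 13:47 on Jul 1.
Elapsed = 13:47 − 10:20 = 3 hours 27 minutes.

3 hours 27 minutes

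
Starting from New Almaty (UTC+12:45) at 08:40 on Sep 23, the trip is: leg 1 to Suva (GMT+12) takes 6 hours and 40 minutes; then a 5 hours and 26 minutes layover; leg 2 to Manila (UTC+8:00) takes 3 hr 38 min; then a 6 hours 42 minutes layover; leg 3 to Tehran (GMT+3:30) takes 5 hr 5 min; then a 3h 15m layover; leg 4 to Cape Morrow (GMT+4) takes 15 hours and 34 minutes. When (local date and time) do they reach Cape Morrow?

22:15 on September 24

Convert departure to UTC: 08:40 − 12:45 = 19:55 UTC on Sep 22.
Add 6 hours 40 minutes leg 1 → 02:35 UTC (Sep 23).
Add 5 hours and 26 minutes layover in Suva → 08:01 UTC.
Add 3 hours 38 minutes leg 2 → 11:39 UTC.
Add 6 hours and 42 minutes layover in Manila → 18:21 UTC.
Add 5 hours and 5 minutes leg 3 → 23:26 UTC.
Add 3 hours 15 minutes layover in Tehran → 02:41 UTC (Sep 24).
Add 15 hours and 34 minutes leg 4 → 18:15 UTC.
Cape Morrow is UTC+4:00, so local arrival = 18:15 + 4:00 = 22:15 on Sep 24.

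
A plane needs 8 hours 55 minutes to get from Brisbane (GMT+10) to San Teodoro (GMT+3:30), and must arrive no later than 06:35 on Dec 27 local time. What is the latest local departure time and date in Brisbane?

Target arrival in UTC: 06:35 − 3:30 = 03:05 on Dec 27.
Subtract 8 hours 55 minutes → departure 18:10 UTC on Dec 26.
Brisbane is UTC+10:00: 18:10 + 10:00 = 04:10 on Dec 27.

04:10 on Dec 27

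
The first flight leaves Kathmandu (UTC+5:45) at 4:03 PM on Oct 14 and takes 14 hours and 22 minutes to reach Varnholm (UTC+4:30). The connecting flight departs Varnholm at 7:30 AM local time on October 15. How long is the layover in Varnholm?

2 hours 20 minutes

Convert departure to UTC: 4:03 PM − 5:45 = 10:18 AM UTC on Oct 14.
Add 14 hours 22 minutes flight time → 12:40 AM UTC (Oct 15).
Varnholm is UTC+4:30, so local arrival = 12:40 AM + 4:30 = 5:10 AM on Oct 15.
Layover = 7:30 AM − 5:10 AM = 2 hours 20 minutes.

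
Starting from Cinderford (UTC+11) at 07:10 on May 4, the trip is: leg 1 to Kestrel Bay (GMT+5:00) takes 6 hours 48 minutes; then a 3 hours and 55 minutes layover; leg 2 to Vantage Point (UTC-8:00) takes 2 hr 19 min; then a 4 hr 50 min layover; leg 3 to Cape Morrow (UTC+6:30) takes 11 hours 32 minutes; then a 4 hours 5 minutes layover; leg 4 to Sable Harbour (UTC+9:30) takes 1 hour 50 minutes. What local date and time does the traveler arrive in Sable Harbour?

16:59 on May 5

Convert departure to UTC: 07:10 − 11:00 = 20:10 UTC on May 3.
Add 6 hours 48 minutes leg 1 → 02:58 UTC (May 4).
Add 3 hours 55 minutes layover in Kestrel Bay → 06:53 UTC.
Add 2 hours and 19 minutes leg 2 → 09:12 UTC.
Add 4 hours and 50 minutes layover in Vantage Point → 14:02 UTC.
Add 11 hours 32 minutes leg 3 → 01:34 UTC (May 5).
Add 4 hours 5 minutes layover in Cape Morrow → 05:39 UTC.
Add 1 hour 50 minutes leg 4 → 07:29 UTC.
Sable Harbour is UTC+9:30, so local arrival = 07:29 + 9:30 = 16:59 on May 5.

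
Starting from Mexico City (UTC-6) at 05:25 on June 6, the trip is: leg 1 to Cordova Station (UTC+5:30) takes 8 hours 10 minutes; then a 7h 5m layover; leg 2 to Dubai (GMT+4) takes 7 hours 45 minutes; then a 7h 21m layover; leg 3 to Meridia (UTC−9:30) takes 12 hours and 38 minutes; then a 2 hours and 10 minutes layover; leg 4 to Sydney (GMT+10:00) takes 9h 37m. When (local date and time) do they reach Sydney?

04:11 on June 9

Convert departure to UTC: 05:25 + 6:00 = 11:25 UTC on Jun 6.
Add 8 hours and 10 minutes leg 1 → 19:35 UTC.
Add 7 hours 5 minutes layover in Cordova Station → 02:40 UTC (Jun 7).
Add 7 hours and 45 minutes leg 2 → 10:25 UTC.
Add 7 hours 21 minutes layover in Dubai → 17:46 UTC.
Add 12 hours and 38 minutes leg 3 → 06:24 UTC (Jun 8).
Add 2 hours 10 minutes layover in Meridia → 08:34 UTC.
Add 9 hours 37 minutes leg 4 → 18:11 UTC.
Sydney is UTC+10:00, so local arrival = 18:11 + 10:00 = 04:11 on Jun 9.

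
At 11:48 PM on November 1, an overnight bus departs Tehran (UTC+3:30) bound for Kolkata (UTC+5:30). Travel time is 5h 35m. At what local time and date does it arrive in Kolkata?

7:23 AM on November 2

Convert departure to UTC: 11:48 PM − 3:30 = 8:18 PM UTC on Nov 1.
Add 5 hours 35 minutes travel time → 1:53 AM UTC (Nov 2).
Kolkata is UTC+5:30, so local arrival = 1:53 AM + 5:30 = 7:23 AM on Nov 2.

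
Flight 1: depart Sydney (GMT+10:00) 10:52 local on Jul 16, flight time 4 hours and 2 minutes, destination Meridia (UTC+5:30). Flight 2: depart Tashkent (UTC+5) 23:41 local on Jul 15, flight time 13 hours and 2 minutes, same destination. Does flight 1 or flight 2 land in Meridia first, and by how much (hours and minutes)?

the first, by 2 hours 49 minutes

Flight 1 in UTC: 10:52 − 10:00 = 00:52 on Jul 16.
+4 hours 2 minutes → arrive 04:54 UTC on Jul 16.
Flight 2 in UTC: 23:41 − 5:00 = 18:41 on Jul 15.
+13 hours and 2 minutes → arrive 07:43 UTC on Jul 16.
Flight 1 lands earlier by 2 hours 49 minutes.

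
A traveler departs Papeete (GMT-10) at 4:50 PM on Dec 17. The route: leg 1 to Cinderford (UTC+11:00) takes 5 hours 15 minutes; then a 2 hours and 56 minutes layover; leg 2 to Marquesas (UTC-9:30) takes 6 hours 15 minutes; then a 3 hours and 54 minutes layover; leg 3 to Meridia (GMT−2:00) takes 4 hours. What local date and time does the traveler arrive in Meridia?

Convert departure to UTC: 4:50 PM + 10:00 = 2:50 AM UTC on Dec 18.
Add 5 hours and 15 minutes leg 1 → 8:05 AM UTC.
Add 2 hours 56 minutes layover in Cinderford → 11:01 AM UTC.
Add 6 hours 15 minutes leg 2 → 5:16 PM UTC.
Add 3 hours 54 minutes layover in Marquesas → 9:10 PM UTC.
Add 4 hours leg 3 → 1:10 AM UTC (Dec 19).
Meridia is UTC−2:00, so local arrival = 1:10 AM − 2:00 = 11:10 PM on Dec 18.

11:10 PM on December 18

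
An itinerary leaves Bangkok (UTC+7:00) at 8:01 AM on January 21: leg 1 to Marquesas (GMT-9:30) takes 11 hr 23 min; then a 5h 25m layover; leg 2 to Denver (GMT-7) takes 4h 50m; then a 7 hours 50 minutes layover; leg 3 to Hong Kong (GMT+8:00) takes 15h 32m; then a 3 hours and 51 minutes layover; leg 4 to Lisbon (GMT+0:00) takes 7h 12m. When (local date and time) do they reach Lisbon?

Convert departure to UTC: 8:01 AM − 7:00 = 1:01 AM UTC on Jan 21.
Add 11 hours 23 minutes leg 1 → 12:24 PM UTC.
Add 5 hours and 25 minutes layover in Marquesas → 5:49 PM UTC.
Add 4 hours 50 minutes leg 2 → 10:39 PM UTC.
Add 7 hours 50 minutes layover in Denver → 6:29 AM UTC (Jan 22).
Add 15 hours and 32 minutes leg 3 → 10:01 PM UTC.
Add 3 hours 51 minutes layover in Hong Kong → 1:52 AM UTC (Jan 23).
Add 7 hours and 12 minutes leg 4 → 9:04 AM UTC.
Lisbon is UTC+0, so local arrival is the same: 9:04 AM on Jan 23.

9:04 AM on January 23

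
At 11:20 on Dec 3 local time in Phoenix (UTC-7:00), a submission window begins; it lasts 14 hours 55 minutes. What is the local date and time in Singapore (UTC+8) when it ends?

Convert start to UTC: 11:20 + 7:00 = 18:20 UTC on Dec 3.
Add 14 hours 55 minutes duration → 09:15 UTC (Dec 4).
Singapore is UTC+8:00, so local end time = 09:15 + 8:00 = 17:15 on Dec 4.

17:15 on Dec 4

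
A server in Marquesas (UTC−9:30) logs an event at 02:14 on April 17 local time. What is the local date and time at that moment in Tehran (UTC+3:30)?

In UTC: 02:14 + 9:30 = 11:44 on Apr 17.
Tehran is UTC+3:30: 11:44 + 3:30 = 15:14 on Apr 17.

15:14 on April 17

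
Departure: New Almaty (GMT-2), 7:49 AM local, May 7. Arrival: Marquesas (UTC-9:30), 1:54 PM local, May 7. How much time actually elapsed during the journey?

Departure in UTC: 7:49 AM + 2:00 = 9:49 AM on May 7.
Arrival in UTC: 1:54 PM + 9:30 = 11:24 PM on May 7.
Elapsed = 11:24 PM − 9:49 AM = 13 hours 35 minutes.

13 hours 35 minutes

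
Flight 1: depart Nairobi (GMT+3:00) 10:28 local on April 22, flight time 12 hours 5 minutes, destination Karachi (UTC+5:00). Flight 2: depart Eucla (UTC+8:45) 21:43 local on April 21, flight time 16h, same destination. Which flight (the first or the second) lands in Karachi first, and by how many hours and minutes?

the second, by 14 hours 35 minutes

Flight 1 in UTC: 10:28 − 3:00 = 07:28 on Apr 22.
+12 hours and 5 minutes → arrive 19:33 UTC on Apr 22.
Flight 2 in UTC: 21:43 − 8:45 = 12:58 on Apr 21.
+16 hours → arrive 04:58 UTC on Apr 22.
Flight 2 lands earlier by 14 hours 35 minutes.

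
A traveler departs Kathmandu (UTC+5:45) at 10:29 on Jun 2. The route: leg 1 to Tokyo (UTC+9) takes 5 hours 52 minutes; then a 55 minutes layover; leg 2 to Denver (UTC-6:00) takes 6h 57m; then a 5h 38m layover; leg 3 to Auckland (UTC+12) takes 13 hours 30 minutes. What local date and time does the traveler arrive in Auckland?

01:36 on June 4

Convert departure to UTC: 10:29 − 5:45 = 04:44 UTC on Jun 2.
Add 5 hours and 52 minutes leg 1 → 10:36 UTC.
Add 55 minutes layover in Tokyo → 11:31 UTC.
Add 6 hours 57 minutes leg 2 → 18:28 UTC.
Add 5 hours 38 minutes layover in Denver → 00:06 UTC (Jun 3).
Add 13 hours 30 minutes leg 3 → 13:36 UTC.
Auckland is UTC+12:00, so local arrival = 13:36 + 12:00 = 01:36 on Jun 4.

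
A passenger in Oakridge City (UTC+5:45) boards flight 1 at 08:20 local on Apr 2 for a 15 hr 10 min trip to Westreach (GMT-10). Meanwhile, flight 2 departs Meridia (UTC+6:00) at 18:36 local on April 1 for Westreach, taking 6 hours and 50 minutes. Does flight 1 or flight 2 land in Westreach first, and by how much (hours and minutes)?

the second, by 22 hours 19 minutes

Flight 1 in UTC: 08:20 − 5:45 = 02:35 on Apr 2.
+15 hours 10 minutes → arrive 17:45 UTC on Apr 2.
Flight 2 in UTC: 18:36 − 6:00 = 12:36 on Apr 1.
+6 hours and 50 minutes → arrive 19:26 UTC on Apr 1.
Flight 2 lands earlier by 22 hours 19 minutes.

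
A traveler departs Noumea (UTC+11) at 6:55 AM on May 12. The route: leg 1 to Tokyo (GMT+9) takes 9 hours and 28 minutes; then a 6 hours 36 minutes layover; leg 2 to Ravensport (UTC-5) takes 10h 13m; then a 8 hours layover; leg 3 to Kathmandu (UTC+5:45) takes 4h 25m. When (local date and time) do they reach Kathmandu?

Convert departure to UTC: 6:55 AM − 11:00 = 7:55 PM UTC on May 11.
Add 9 hours and 28 minutes leg 1 → 5:23 AM UTC (May 12).
Add 6 hours and 36 minutes layover in Tokyo → 11:59 AM UTC.
Add 10 hours 13 minutes leg 2 → 10:12 PM UTC.
Add 8 hours layover in Ravensport → 6:12 AM UTC (May 13).
Add 4 hours and 25 minutes leg 3 → 10:37 AM UTC.
Kathmandu is UTC+5:45, so local arrival = 10:37 AM + 5:45 = 4:22 PM on May 13.

4:22 PM on May 13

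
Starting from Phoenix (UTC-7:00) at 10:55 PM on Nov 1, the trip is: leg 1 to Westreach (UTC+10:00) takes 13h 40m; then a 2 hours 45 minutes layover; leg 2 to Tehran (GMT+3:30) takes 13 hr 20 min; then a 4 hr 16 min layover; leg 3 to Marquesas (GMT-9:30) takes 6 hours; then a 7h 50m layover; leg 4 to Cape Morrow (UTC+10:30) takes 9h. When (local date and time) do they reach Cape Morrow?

1:16 AM on Nov 5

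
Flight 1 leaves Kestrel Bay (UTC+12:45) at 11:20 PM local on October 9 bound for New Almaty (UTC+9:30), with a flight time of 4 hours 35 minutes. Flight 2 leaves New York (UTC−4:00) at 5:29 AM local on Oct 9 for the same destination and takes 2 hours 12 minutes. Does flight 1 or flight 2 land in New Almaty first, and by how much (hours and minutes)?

Flight 1 in UTC: 11:20 PM − 12:45 = 10:35 AM on Oct 9.
+4 hours 35 minutes → arrive 3:10 PM UTC on Oct 9.
Flight 2 in UTC: 5:29 AM + 4:00 = 9:29 AM on Oct 9.
+2 hours 12 minutes → arrive 11:41 AM UTC on Oct 9.
Flight 2 lands earlier by 3 hours 29 minutes.

the second, by 3 hours 29 minutes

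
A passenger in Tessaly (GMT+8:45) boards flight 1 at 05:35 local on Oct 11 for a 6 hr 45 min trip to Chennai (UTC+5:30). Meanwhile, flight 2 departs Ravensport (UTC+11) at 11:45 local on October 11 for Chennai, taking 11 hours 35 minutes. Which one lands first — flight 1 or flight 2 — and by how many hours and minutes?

Flight 1 in UTC: 05:35 − 8:45 = 20:50 on Oct 10.
+6 hours 45 minutes → arrive 03:35 UTC on Oct 11.
Flight 2 in UTC: 11:45 − 11:00 = 00:45 on Oct 11.
+11 hours and 35 minutes → arrive 12:20 UTC on Oct 11.
Flight 1 lands earlier by 8 hours 45 minutes.

the first, by 8 hours 45 minutes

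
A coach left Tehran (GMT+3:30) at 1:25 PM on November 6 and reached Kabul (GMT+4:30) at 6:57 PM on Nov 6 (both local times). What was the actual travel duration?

4 hours 32 minutes

Departure in UTC: 1:25 PM − 3:30 = 9:55 AM on Nov 6.
Arrival in UTC: 6:57 PM − 4:30 = 2:27 PM on Nov 6.
Elapsed = 2:27 PM − 9:55 AM = 4 hours 32 minutes.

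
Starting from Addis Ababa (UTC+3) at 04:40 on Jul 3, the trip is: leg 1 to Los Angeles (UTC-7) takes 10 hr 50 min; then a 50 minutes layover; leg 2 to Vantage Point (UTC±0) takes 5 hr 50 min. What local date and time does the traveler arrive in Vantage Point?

19:10 on July 3

Convert departure to UTC: 04:40 − 3:00 = 01:40 UTC on Jul 3.
Add 10 hours 50 minutes leg 1 → 12:30 UTC.
Add 50 minutes layover in Los Angeles → 13:20 UTC.
Add 5 hours 50 minutes leg 2 → 19:10 UTC.
Vantage Point is UTC+0, so local arrival is the same: 19:10 on Jul 3.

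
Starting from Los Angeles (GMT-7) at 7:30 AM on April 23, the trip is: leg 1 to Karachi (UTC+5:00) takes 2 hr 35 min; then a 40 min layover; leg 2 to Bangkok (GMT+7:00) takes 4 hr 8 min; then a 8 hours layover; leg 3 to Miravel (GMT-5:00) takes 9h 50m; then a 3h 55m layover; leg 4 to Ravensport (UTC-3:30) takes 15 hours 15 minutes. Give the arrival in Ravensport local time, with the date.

7:23 AM on April 25

Convert departure to UTC: 7:30 AM + 7:00 = 2:30 PM UTC on Apr 23.
Add 2 hours and 35 minutes leg 1 → 5:05 PM UTC.
Add 40 minutes layover in Karachi → 5:45 PM UTC.
Add 4 hours and 8 minutes leg 2 → 9:53 PM UTC.
Add 8 hours layover in Bangkok → 5:53 AM UTC (Apr 24).
Add 9 hours 50 minutes leg 3 → 3:43 PM UTC.
Add 3 hours and 55 minutes layover in Miravel → 7:38 PM UTC.
Add 15 hours and 15 minutes leg 4 → 10:53 AM UTC (Apr 25).
Ravensport is UTC−3:30, so local arrival = 10:53 AM − 3:30 = 7:23 AM on Apr 25.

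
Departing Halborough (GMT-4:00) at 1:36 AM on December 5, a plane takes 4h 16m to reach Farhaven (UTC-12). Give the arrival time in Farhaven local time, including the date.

9:52 PM on Dec 4

Convert departure to UTC: 1:36 AM + 4:00 = 5:36 AM UTC on Dec 5.
Add 4 hours 16 minutes travel time → 9:52 AM UTC.
Farhaven is UTC−12:00, so local arrival = 9:52 AM − 12:00 = 9:52 PM on Dec 4.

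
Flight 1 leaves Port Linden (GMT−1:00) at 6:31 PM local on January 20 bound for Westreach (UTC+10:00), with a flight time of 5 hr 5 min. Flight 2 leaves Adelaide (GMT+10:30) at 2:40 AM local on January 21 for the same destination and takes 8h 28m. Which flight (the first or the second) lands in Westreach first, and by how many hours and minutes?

Flight 1 in UTC: 6:31 PM + 1:00 = 7:31 PM on Jan 20.
+5 hours 5 minutes → arrive 12:36 AM UTC on Jan 21.
Flight 2 in UTC: 2:40 AM − 10:30 = 4:10 PM on Jan 20.
+8 hours 28 minutes → arrive 12:38 AM UTC on Jan 21.
Flight 1 lands earlier by 2 minutes.

the first, by 2 minutes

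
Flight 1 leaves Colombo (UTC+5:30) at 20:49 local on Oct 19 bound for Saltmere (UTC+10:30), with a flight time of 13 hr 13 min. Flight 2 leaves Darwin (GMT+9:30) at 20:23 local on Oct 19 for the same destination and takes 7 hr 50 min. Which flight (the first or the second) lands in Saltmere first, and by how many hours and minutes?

the second, by 9 hours 49 minutes

Flight 1 in UTC: 20:49 − 5:30 = 15:19 on Oct 19.
+13 hours and 13 minutes → arrive 04:32 UTC on Oct 20.
Flight 2 in UTC: 20:23 − 9:30 = 10:53 on Oct 19.
+7 hours 50 minutes → arrive 18:43 UTC on Oct 19.
Flight 2 lands earlier by 9 hours 49 minutes.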